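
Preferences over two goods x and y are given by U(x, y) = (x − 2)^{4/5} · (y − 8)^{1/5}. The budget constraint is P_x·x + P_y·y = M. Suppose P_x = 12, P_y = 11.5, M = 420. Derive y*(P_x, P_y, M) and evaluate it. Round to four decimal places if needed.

y* = 13.287

Discretionary income = 420 − 2·12 − 8·11.5 = 304; y* = 8 + 0.2·304/11.5 = 13.287.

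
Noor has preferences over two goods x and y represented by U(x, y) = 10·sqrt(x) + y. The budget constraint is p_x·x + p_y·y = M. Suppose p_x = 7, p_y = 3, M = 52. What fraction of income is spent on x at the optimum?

Plugging in: x* = (5·3/7)² = 4.5918, y* = 6.619.
Expenditure on x: 7·4.5918 = 32.1429; share = 0.6181.

share on x = 0.6181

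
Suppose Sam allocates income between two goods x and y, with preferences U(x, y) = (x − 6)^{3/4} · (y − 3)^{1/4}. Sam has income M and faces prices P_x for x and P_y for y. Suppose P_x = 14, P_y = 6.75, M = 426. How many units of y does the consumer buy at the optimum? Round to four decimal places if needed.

This is Cobb-Douglas in (x−6, y−3): tangency gives 0.75·P_y·(y−3) = 0.25·P_x·(x−6).
Substituting into the budget: x* = 6 + 0.75·(M − 6·P_x − 3·P_y)/P_x, and y* = 3 + 0.25·(…)/P_y.
Discretionary income = 426 − 6·14 − 3·6.75 = 321.75; y* = 3 + 0.25·321.75/6.75 = 14.9167.

y* = 14.9167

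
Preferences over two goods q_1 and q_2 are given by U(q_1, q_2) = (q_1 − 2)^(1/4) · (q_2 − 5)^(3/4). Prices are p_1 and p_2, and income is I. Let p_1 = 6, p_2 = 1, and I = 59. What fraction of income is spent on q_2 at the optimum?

Let q_1' = q_1−2, q_2' = q_2−5. MRS = (1/3)·q_2'/q_1' = p_1/p_2.
After buying the subsistence bundle (2, 5), a share 0.25 of the remaining income goes to q_1: q_1* = 2 + 0.25·(I − 2p_1 − 5p_2)/p_1.
Discretionary income = 59 − 2·6 − 5·1 = 42; q_1* = 2 + 0.25·42/6 = 3.75; q_2* = 5 + 0.75·42/1 = 36.5.
Expenditure on q_2: 1·36.5 = 36.5; share = 0.6186.

share on q_2 = 0.6186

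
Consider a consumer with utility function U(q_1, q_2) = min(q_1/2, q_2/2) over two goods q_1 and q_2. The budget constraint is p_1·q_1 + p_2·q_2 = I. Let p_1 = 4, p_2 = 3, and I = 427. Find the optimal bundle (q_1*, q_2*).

q_1* = 61, q_2* = 61

Demand: q_1*(p_1,p_2,I) = 2·I/(2·p_1 + 2·p_2), q_2* = 2·I/(2·p_1 + 2·p_2).
Here 2·4 + 2·3 = 14, giving q_1* = 61 and q_2* = 61.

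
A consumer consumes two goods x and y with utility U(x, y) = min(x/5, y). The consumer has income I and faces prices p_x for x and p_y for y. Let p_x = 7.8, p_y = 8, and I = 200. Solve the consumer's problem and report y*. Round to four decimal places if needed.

y* = 4.2553

With perfect complements, no substitution: consume in ratio x:y = 5:1.
Budget: p_x·x + p_y·(1/5)·x = I, so (5·p_x + p_y)·x = 5·I.
Demand: x*(p_x,p_y,I) = 5·I/(5·p_x + p_y), y* = I/(5·p_x + p_y).
Here 5·7.8 + 8 = 47, giving y* = 4.2553.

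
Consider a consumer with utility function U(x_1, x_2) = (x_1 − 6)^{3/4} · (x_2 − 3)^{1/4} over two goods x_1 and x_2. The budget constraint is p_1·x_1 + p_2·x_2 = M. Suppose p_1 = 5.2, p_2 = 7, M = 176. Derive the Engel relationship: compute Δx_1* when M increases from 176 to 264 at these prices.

Δx_1* = 12.6923

MRS = 3·(x_2−3)/(x_1−6). Tangency with p_1/p_2 gives x_2−3 = (1/3)·(p_1/p_2)·(x_1−6).
Substituting into the budget: x_1* = 6 + 0.75·(M − 6·p_1 − 3·p_2)/p_1, and x_2* = 3 + 0.25·(…)/p_2.
Discretionary income = 176 − 6·5.2 − 3·7 = 123.8; x_1* = 6 + 0.75·123.8/5.2 = 23.8558.
At M' = 264: x_1* = 36.5481. Change: 36.5481 − 23.8558 = 12.6923.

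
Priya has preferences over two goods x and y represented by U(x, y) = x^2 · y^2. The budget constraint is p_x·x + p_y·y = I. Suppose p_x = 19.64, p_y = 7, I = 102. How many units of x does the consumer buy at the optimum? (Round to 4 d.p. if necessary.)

x* = 2.5967

Tangency: MRS = y/x = p_x/p_y.
So 2·p_y·y = 2·p_x·x; combined with the budget, a share 0.5 of income goes to x.
Demand: x*(p_x,p_y,I) = 0.5·I/p_x and y* = 0.5·I/p_y.
At p_x=19.64, p_y=7, I=102: x* = 0.5·102/19.64 = 2.5967.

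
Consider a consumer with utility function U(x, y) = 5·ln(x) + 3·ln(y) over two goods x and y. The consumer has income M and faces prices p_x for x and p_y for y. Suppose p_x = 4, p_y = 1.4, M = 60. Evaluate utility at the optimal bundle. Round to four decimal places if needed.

The MRS is (5/3)·y/x. Set MRS = p_x/p_y.
Rearranging, p_y·y = (3/5)·p_x·x. Substituting into the budget gives p_x·x·(1 + (3/5)) = M.
Demand: x*(p_x,p_y,M) = 0.625·M/p_x and y* = 0.375·M/p_y.
At p_x=4, p_y=1.4, M=60: x* = 0.625·60/4 = 9.375, y* = 16.0714.
Utility at the optimum: U(9.375, 16.0714) = 19.5214.

V = 19.5214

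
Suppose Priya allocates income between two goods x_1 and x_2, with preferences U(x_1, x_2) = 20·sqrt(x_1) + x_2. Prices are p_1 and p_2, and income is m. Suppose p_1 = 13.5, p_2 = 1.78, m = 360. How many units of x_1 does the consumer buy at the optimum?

x_1* = 1.7385

Plugging in: x_1* = (10·1.78/13.5)² = 1.7385.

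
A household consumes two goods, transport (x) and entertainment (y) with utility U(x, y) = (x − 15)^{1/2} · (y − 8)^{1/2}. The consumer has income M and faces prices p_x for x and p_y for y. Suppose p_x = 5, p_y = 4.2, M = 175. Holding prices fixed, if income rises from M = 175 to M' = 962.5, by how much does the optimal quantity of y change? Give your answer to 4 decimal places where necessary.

Δy* = 93.75

Let x' = x−15, y' = y−8. MRS = y'/x' = p_x/p_y.
Substituting into the budget: x* = 15 + 0.5·(M − 15·p_x − 8·p_y)/p_x, and y* = 8 + 0.5·(…)/p_y.
Discretionary income = 175 − 15·5 − 8·4.2 = 66.4; y* = 8 + 0.5·66.4/4.2 = 15.9048.
At M' = 962.5: y* = 109.6548. Change: 109.6548 − 15.9048 = 93.75.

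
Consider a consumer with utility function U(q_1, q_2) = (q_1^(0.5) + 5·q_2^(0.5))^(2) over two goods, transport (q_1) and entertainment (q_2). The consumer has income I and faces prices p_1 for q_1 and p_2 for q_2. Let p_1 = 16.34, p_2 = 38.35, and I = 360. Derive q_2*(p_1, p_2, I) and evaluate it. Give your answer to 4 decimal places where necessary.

q_2* = 8.5816

MU_q_1 ∝ q_1^(-0.5), MU_q_2 ∝ 5·q_2^(-0.5), so MRS = (1/5)·(q_2/q_1)^(0.5) = p_1/p_2.
Solve for the ratio: q_2/q_1 = [5·p_1/p_2]^(2).
With the ratio pinned down, the budget gives q_1* = I/(p_1 + p_2·(q_2/q_1)) and q_2* = (q_2/q_1)·q_1*.
Numerically q_2/q_1 = 4.538511, so q_1* = 360/(16.34 + 38.35·4.538511) = 1.8908 and q_2* = 4.538511·1.8908 = 8.5816.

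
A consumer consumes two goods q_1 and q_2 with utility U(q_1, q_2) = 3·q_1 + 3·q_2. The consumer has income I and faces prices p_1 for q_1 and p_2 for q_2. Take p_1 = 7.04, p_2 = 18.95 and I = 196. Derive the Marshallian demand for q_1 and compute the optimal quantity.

q_1* = 27.8409

Linear utility — the consumer picks whichever good has higher MU/price: 3/7.04 = 0.4261 vs 3/18.95 = 0.1583.
q_1 gives more utility per dollar, so spend all income on q_1: q_1* = I/p_1, q_2* = 0.
Numerically: q_1* = 27.8409, q_2* = 0.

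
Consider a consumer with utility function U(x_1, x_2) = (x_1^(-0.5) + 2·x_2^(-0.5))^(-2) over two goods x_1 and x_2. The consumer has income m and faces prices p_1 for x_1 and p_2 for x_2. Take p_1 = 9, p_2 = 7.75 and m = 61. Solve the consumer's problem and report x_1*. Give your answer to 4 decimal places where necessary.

MRS = MU_x_1/MU_x_2 = (1/2)·(x_2/x_1)^(1.5). Set equal to p_1/p_2.
Solve for the ratio: x_2/x_1 = [2·p_1/p_2]^(2/3).
With the ratio pinned down, the budget gives x_1* = m/(p_1 + p_2·(x_2/x_1)) and x_2* = (x_2/x_1)·x_1*.
Numerically x_2/x_1 = 1.753802, so x_1* = 61/(9 + 7.75·1.753802) = 2.7001.

x_1* = 2.7001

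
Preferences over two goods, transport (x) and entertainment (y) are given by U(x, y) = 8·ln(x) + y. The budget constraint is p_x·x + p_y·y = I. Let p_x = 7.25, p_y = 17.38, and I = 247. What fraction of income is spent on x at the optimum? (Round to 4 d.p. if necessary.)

share on x = 0.5629

Set MRS = p_x/p_y: (8/x)/1 = p_x/p_y.
So x*(p_x,p_y) = 8·p_y/p_x, independent of income; and y* = (I − 8·p_y)/p_y.
At the given prices: x* = 8·17.38/7.25 = 19.1779, and y* = 6.2117.
Expenditure on x: 7.25·19.1779 = 139.04; share = 0.5629.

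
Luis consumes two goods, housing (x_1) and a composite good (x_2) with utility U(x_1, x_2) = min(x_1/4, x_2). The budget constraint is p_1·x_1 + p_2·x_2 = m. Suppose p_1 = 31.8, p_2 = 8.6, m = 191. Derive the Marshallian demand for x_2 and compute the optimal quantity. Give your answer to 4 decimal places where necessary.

x_2* = 1.4065

Demand: x_1*(p_1,p_2,m) = 4·m/(4·p_1 + p_2), x_2* = m/(4·p_1 + p_2).
Here 4·31.8 + 8.6 = 135.8, giving x_2* = 1.4065.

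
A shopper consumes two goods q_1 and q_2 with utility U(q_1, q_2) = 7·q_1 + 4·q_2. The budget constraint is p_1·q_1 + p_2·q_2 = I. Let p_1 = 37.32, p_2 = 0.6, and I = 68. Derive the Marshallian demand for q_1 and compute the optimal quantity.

q_1* = 0

Linear utility — the consumer picks whichever good has higher MU/price: 7/37.32 = 0.1876 vs 4/0.6 = 6.6667.
q_2 gives more utility per dollar, so spend all income on q_2: q_2* = I/p_2, q_1* = 0.
Numerically: q_1* = 0, q_2* = 113.3333.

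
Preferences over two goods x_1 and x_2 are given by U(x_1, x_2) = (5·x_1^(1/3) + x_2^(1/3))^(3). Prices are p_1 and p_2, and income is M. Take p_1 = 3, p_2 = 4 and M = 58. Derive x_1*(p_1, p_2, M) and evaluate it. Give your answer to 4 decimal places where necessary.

x_1* = 17.9434

MU_x_1 ∝ 5·x_1^(-2/3), MU_x_2 ∝ x_2^(-2/3), so MRS = 5·(x_2/x_1)^(2/3) = p_1/p_2.
Hence x_2/x_1 = ((1/5)·p_1/p_2)^(1/(2/3)), i.e. raised to the 1.5 power.
Substitute x_2 = (x_2/x_1)·x_1 into the budget: x_1* = M/(p_1 + p_2·(x_2/x_1)).
Numerically x_2/x_1 = 0.058095, so x_1* = 58/(3 + 4·0.058095) = 17.9434.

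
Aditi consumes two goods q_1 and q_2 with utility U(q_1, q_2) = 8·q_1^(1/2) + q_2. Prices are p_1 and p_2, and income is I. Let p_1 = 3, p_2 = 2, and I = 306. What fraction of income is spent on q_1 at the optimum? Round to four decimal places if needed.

share on q_1 = 0.0697

MU_q_1 = 4/√q_1, MU_q_2 = 1. Tangency: 4/√q_1 = p_1/p_2.
Thus q_1* = (4·p_2/p_1)² — independent of I — with the rest of income spent on q_2.
Plugging in: q_1* = (4·2/3)² = 7.1111, q_2* = 142.3333.
Expenditure on q_1: 3·7.1111 = 21.3333; share = 0.0697.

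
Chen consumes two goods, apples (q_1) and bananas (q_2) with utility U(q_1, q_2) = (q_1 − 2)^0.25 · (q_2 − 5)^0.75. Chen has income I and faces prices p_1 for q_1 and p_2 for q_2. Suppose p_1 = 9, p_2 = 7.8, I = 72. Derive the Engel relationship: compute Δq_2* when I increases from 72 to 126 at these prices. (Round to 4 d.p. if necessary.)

This is Cobb-Douglas in (q_1−2, q_2−5): tangency gives 0.25·p_2·(q_2−5) = 0.75·p_1·(q_1−2).
Substituting into the budget: q_1* = 2 + 0.25·(I − 2·p_1 − 5·p_2)/p_1, and q_2* = 5 + 0.75·(…)/p_2.
Discretionary income = 72 − 2·9 − 5·7.8 = 15; q_2* = 5 + 0.75·15/7.8 = 6.4423.
At I' = 126: q_2* = 11.6346. Change: 11.6346 − 6.4423 = 5.1923.

Δq_2* = 5.1923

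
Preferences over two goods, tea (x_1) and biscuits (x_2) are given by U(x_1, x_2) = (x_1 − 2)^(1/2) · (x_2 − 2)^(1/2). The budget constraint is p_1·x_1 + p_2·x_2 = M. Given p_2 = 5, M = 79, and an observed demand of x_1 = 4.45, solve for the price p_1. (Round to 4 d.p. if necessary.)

p_1 = 10

This is Cobb-Douglas in (x_1−2, x_2−2): tangency gives 0.5·p_2·(x_2−2) = 0.5·p_1·(x_1−2).
After buying the subsistence bundle (2, 2), a share 0.5 of the remaining income goes to x_1: x_1* = 2 + 0.5·(M − 2p_1 − 2p_2)/p_1.
Set x_1* = 4.45 in the demand function and solve for p_1: p_1 = 10.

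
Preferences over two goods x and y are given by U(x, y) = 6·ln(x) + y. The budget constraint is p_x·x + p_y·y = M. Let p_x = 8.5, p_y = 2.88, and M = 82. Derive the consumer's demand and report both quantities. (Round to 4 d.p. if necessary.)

Set MRS = p_x/p_y: (6/x)/1 = p_x/p_y.
So x*(p_x,p_y) = 6·p_y/p_x, independent of income; and y* = (M − 6·p_y)/p_y.
At the given prices: x* = 6·2.88/8.5 = 2.0329, and y* = 22.4722.

x* = 2.0329, y* = 22.4722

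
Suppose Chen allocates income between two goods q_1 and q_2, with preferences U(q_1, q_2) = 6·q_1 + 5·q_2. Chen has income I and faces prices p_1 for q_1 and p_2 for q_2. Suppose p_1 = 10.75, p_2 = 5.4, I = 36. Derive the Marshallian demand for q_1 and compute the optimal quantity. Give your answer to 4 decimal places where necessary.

q_1* = 0

Linear utility — the consumer picks whichever good has higher MU/price: 6/10.75 = 0.5581 vs 5/5.4 = 0.9259.
q_2 gives more utility per dollar, so spend all income on q_2: q_2* = I/p_2, q_1* = 0.
Numerically: q_1* = 0, q_2* = 6.6667.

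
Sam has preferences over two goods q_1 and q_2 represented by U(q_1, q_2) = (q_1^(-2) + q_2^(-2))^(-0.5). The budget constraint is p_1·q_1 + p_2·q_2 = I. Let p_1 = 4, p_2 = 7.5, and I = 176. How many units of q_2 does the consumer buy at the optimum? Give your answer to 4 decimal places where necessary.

Substitute q_2 = (q_2/q_1)·q_1 into the budget: q_1* = I/(p_1 + p_2·(q_2/q_1)).
Numerically q_2/q_1 = 0.81096, so q_1* = 176/(4 + 7.5·0.81096) = 17.4565 and q_2* = 0.81096·17.4565 = 14.1565.

q_2* = 14.1565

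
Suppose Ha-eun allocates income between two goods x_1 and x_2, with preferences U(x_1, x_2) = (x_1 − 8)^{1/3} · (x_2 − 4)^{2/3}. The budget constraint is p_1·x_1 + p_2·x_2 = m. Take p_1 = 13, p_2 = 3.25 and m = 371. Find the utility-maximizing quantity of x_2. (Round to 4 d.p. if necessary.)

x_2* = 56.1026

MRS = (1/2)·(x_2−4)/(x_1−8). Tangency with p_1/p_2 gives x_2−4 = 2·(p_1/p_2)·(x_1−8).
After buying the subsistence bundle (8, 4), a share 1/3 of the remaining income goes to x_1: x_1* = 8 + 1/3·(m − 8p_1 − 4p_2)/p_1.
Discretionary income = 371 − 8·13 − 4·3.25 = 254; x_2* = 4 + 2/3·254/3.25 = 56.1026.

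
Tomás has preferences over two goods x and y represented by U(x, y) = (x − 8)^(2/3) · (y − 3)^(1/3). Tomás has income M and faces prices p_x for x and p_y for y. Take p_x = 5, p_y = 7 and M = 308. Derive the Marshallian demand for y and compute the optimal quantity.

y* = 14.7619

After buying the subsistence bundle (8, 3), a share 2/3 of the remaining income goes to x: x* = 8 + 2/3·(M − 8p_x − 3p_y)/p_x.
Discretionary income = 308 − 8·5 − 3·7 = 247; y* = 3 + 1/3·247/7 = 14.7619.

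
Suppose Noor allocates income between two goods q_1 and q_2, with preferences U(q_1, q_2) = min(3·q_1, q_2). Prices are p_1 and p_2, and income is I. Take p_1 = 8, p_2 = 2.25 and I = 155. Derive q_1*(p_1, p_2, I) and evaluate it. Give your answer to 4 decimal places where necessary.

q_1* = 10.5085

Leontief preferences: the optimum is at the kink where q_1/1 = q_2/3, i.e. q_2 = 3·q_1.
Budget: p_1·q_1 + p_2·3·q_1 = I, so (p_1 + 3·p_2)·q_1 = I.
Demand: q_1*(p_1,p_2,I) = I/(p_1 + 3·p_2), q_2* = 3·I/(p_1 + 3·p_2).
Here 8 + 3·2.25 = 14.75, giving q_1* = 10.5085.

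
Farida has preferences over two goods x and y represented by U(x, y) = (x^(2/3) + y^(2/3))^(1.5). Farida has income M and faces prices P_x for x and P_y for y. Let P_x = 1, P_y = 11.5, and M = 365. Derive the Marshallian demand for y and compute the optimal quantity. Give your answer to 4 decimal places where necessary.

With the ratio pinned down, the budget gives x* = M/(P_x + P_y·(y/x)) and y* = (y/x)·x*.
Numerically y/x = 0.000658, so x* = 365/(1 + 11.5·0.000658) = 362.2608 and y* = 0.000658·362.2608 = 0.2382.

y* = 0.2382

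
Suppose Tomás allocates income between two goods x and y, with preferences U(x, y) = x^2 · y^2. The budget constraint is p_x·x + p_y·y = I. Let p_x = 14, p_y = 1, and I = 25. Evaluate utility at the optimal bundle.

The MRS is y/x. Set MRS = p_x/p_y.
Rearranging, p_y·y = p_x·x. Substituting into the budget gives p_x·x·(1 + 1) = I.
Demand: x*(p_x,p_y,I) = 0.5·I/p_x and y* = 0.5·I/p_y.
At p_x=14, p_y=1, I=25: x* = 0.5·25/14 = 0.8929, y* = 12.5.
Utility at the optimum: U(0.8929, 12.5) = 124.5615.

V = 124.5615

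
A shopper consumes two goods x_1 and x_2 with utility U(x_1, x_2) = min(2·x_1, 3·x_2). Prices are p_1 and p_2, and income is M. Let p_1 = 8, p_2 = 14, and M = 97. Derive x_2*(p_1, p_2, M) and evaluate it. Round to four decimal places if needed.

x_2* = 3.7308

Here 3·8 + 2·14 = 52, giving x_2* = 3.7308.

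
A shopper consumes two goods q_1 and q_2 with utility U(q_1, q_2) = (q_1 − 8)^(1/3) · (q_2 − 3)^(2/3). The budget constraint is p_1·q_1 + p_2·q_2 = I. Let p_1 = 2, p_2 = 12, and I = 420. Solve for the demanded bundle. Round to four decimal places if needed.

MRS = (1/2)·(q_2−3)/(q_1−8). Tangency with p_1/p_2 gives q_2−3 = 2·(p_1/p_2)·(q_1−8).
Substituting into the budget: q_1* = 8 + 1/3·(I − 8·p_1 − 3·p_2)/p_1, and q_2* = 3 + 2/3·(…)/p_2.
Discretionary income = 420 − 8·2 − 3·12 = 368; q_1* = 8 + 1/3·368/2 = 69.3333; q_2* = 3 + 2/3·368/12 = 23.4444.

q_1* = 69.3333, q_2* = 23.4444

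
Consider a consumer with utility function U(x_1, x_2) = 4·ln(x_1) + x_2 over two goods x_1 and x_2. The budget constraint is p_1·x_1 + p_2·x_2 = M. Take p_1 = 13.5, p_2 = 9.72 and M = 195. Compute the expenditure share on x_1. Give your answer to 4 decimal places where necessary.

share on x_1 = 0.1994

Set MRS = p_1/p_2: (4/x_1)/1 = p_1/p_2.
So x_1*(p_1,p_2) = 4·p_2/p_1, independent of income; and x_2* = (M − 4·p_2)/p_2.
At the given prices: x_1* = 4·9.72/13.5 = 2.88, and x_2* = 16.0617.
Expenditure on x_1: 13.5·2.88 = 38.88; share = 0.1994.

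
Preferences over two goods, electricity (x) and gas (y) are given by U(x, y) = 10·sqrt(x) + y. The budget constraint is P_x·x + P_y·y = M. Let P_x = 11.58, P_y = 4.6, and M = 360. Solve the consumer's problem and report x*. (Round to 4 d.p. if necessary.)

x* = 3.9449

MU_x = 5/√x, MU_y = 1. Tangency: 5/√x = P_x/P_y.
Solve: √x = 5·P_y/P_x, so x*(P_x,P_y) = (5·P_y/P_x)², and y* = (M − P_x·x*)/P_y.
Plugging in: x* = (5·4.6/11.58)² = 3.9449.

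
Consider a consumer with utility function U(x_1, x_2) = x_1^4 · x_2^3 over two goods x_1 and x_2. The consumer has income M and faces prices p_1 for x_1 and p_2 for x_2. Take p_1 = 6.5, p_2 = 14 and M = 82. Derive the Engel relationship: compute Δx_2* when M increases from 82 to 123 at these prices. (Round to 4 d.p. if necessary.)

MU_x_1/MU_x_2 = (4·x_2)/(3·x_1); tangency sets this equal to p_1/p_2.
So 4·p_2·x_2 = 3·p_1·x_1; combined with the budget, a share 4/7 of income goes to x_1.
Demand: x_1*(p_1,p_2,M) = 4/7·M/p_1 and x_2* = 3/7·M/p_2.
At p_1=6.5, p_2=14, M=82: x_2* = 3/7·82/14 = 2.5102.
At M' = 123: x_2* = 3.7653. Change: 3.7653 − 2.5102 = 1.2551.

Δx_2* = 1.2551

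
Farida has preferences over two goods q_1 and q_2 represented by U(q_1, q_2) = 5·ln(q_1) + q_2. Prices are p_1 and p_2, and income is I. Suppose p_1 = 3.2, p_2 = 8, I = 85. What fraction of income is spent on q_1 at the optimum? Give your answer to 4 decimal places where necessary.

share on q_1 = 0.4706

So q_1*(p_1,p_2) = 5·p_2/p_1, independent of income; and q_2* = (I − 5·p_2)/p_2.
At the given prices: q_1* = 5·8/3.2 = 12.5, and q_2* = 5.625.
Expenditure on q_1: 3.2·12.5 = 40; share = 0.4706.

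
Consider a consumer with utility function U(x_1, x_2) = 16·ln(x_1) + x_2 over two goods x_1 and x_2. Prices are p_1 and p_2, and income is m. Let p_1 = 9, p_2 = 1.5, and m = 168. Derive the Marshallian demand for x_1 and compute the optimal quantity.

x_1* = 2.6667

At the given prices: x_1* = 16·1.5/9 = 2.6667.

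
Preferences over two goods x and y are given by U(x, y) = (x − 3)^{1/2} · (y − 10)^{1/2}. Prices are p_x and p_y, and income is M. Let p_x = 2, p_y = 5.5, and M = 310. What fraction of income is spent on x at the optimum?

share on x = 0.421

After buying the subsistence bundle (3, 10), a share 0.5 of the remaining income goes to x: x* = 3 + 0.5·(M − 3p_x − 10p_y)/p_x.
Discretionary income = 310 − 3·2 − 10·5.5 = 249; x* = 3 + 0.5·249/2 = 65.25; y* = 10 + 0.5·249/5.5 = 32.6364.
Expenditure on x: 2·65.25 = 130.5; share = 0.421.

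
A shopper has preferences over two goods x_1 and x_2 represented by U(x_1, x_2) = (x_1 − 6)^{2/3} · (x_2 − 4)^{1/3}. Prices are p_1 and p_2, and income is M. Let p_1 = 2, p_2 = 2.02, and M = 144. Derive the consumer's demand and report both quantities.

MRS = 2·(x_2−4)/(x_1−6). Tangency with p_1/p_2 gives x_2−4 = (1/2)·(p_1/p_2)·(x_1−6).
After buying the subsistence bundle (6, 4), a share 2/3 of the remaining income goes to x_1: x_1* = 6 + 2/3·(M − 6p_1 − 4p_2)/p_1.
Discretionary income = 144 − 6·2 − 4·2.02 = 123.92; x_1* = 6 + 2/3·123.92/2 = 47.3067; x_2* = 4 + 1/3·123.92/2.02 = 24.4488.

x_1* = 47.3067, x_2* = 24.4488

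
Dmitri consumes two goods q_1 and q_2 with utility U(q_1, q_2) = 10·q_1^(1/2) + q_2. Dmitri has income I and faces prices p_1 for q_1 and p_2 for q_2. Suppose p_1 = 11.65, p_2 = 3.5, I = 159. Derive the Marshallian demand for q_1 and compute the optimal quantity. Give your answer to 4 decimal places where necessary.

Set MRS = p_1/p_2: 5·q_1^(−1/2) = p_1/p_2.
Thus q_1* = (5·p_2/p_1)² — independent of I — with the rest of income spent on q_2.
Plugging in: q_1* = (5·3.5/11.65)² = 2.2564.

q_1* = 2.2564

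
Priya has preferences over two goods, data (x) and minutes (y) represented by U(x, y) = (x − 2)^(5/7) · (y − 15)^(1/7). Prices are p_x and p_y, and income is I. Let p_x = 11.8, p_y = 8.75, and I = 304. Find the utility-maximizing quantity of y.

y* = 17.841

MRS = 5·(y−15)/(x−2). Tangency with p_x/p_y gives y−15 = (1/5)·(p_x/p_y)·(x−2).
After buying the subsistence bundle (2, 15), a share 5/6 of the remaining income goes to x: x* = 2 + 5/6·(I − 2p_x − 15p_y)/p_x.
Discretionary income = 304 − 2·11.8 − 15·8.75 = 149.15; y* = 15 + 1/6·149.15/8.75 = 17.841.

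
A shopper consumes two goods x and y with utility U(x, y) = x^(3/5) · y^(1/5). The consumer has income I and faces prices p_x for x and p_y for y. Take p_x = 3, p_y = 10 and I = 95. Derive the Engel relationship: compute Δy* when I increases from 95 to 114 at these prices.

Δy* = 0.475

MU_x/MU_y = (0.6·y)/(0.2·x); tangency sets this equal to p_x/p_y.
So 0.6·p_y·y = 0.2·p_x·x; combined with the budget, a share 0.75 of income goes to x.
Demand: x*(p_x,p_y,I) = 0.75·I/p_x and y* = 0.25·I/p_y.
At p_x=3, p_y=10, I=95: y* = 0.25·95/10 = 2.375.
At I' = 114: y* = 2.85. Change: 2.85 − 2.375 = 0.475.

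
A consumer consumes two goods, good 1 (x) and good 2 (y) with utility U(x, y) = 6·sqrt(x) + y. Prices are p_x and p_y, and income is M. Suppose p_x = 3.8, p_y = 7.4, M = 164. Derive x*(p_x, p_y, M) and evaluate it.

Thus x* = (3·p_y/p_x)² — independent of M — with the rest of income spent on y.
Plugging in: x* = (3·7.4/3.8)² = 34.1302.

x* = 34.1302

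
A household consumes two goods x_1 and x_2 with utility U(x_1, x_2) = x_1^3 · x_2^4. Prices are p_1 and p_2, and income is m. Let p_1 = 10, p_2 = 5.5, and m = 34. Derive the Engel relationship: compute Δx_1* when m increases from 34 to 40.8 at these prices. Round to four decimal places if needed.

Demand: x_1*(p_1,p_2,m) = 3/7·m/p_1 and x_2* = 4/7·m/p_2.
At p_1=10, p_2=5.5, m=34: x_1* = 3/7·34/10 = 1.4571.
At m' = 40.8: x_1* = 1.7486. Change: 1.7486 − 1.4571 = 0.2914.

Δx_1* = 0.2914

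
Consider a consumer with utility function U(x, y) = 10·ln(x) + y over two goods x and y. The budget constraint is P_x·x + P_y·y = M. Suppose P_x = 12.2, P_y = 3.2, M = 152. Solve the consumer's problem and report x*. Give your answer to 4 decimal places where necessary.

x* = 2.623

At the given prices: x* = 10·3.2/12.2 = 2.623.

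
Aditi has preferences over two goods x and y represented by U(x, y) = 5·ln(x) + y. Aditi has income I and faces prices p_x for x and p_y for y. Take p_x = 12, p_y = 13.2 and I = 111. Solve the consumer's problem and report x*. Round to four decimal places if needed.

x* = 5.5

So x*(p_x,p_y) = 5·p_y/p_x, independent of income; and y* = (I − 5·p_y)/p_y.
At the given prices: x* = 5·13.2/12 = 5.5.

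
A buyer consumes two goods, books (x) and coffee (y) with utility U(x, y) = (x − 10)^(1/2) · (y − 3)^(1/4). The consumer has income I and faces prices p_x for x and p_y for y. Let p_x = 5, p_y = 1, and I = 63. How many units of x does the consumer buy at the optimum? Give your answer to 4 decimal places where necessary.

x* = 11.3333

Discretionary income = 63 − 10·5 − 3·1 = 10; x* = 10 + 2/3·10/5 = 11.3333.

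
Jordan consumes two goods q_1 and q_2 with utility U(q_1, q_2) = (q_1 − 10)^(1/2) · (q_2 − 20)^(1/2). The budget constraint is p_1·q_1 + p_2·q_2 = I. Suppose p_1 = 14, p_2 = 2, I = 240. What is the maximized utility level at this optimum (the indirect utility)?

After buying the subsistence bundle (10, 20), a share 0.5 of the remaining income goes to q_1: q_1* = 10 + 0.5·(I − 10p_1 − 20p_2)/p_1.
Discretionary income = 240 − 10·14 − 20·2 = 60; q_1* = 10 + 0.5·60/14 = 12.1429; q_2* = 20 + 0.5·60/2 = 35.
Utility at the optimum: U(12.1429, 35) = 5.6695.

V = 5.6695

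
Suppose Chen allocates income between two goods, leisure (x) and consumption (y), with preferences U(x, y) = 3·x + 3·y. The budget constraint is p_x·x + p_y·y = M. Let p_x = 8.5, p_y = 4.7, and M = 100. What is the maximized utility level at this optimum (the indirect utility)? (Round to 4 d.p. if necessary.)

Linear utility — the consumer picks whichever good has higher MU/price: 3/8.5 = 0.3529 vs 3/4.7 = 0.6383.
y gives more utility per dollar, so spend all income on y: y* = M/p_y, x* = 0.
Numerically: x* = 0, y* = 21.2766.
Utility at the optimum: U(0, 21.2766) = 63.8298.

V = 63.8298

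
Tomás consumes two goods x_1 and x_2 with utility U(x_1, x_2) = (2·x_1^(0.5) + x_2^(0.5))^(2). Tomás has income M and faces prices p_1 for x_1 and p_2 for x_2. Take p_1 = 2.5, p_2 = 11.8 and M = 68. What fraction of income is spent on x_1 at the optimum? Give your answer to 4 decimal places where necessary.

share on x_1 = 0.9497

With the ratio pinned down, the budget gives x_1* = M/(p_1 + p_2·(x_2/x_1)) and x_2* = (x_2/x_1)·x_1*.
Numerically x_2/x_1 = 0.011222, so x_1* = 68/(2.5 + 11.8·0.011222) = 25.8318 and x_2* = 0.011222·25.8318 = 0.2899.
Expenditure on x_1: 2.5·25.8318 = 64.5795; share = 0.9497.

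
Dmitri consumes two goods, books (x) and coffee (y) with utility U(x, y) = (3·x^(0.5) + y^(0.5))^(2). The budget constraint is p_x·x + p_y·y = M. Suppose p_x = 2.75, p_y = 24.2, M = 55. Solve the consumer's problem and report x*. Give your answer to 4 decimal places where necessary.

x* = 19.7506

MU_x ∝ 3·x^(-0.5), MU_y ∝ y^(-0.5), so MRS = 3·(y/x)^(0.5) = p_x/p_y.
Hence y/x = ((1/3)·p_x/p_y)^(1/(0.5)), i.e. raised to the 2 power.
Substitute y = (y/x)·x into the budget: x* = M/(p_x + p_y·(y/x)).
Numerically y/x = 0.001435, so x* = 55/(2.75 + 24.2·0.001435) = 19.7506.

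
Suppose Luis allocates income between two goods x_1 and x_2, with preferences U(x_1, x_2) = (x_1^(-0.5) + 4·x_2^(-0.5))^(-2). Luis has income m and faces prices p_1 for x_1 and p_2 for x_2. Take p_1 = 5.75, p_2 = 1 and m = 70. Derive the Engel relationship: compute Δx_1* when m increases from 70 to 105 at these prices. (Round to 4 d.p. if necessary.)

Δx_1* = 2.5293

MRS = MU_x_1/MU_x_2 = (1/4)·(x_2/x_1)^(1.5). Set equal to p_1/p_2.
Solve for the ratio: x_2/x_1 = [4·p_1/p_2]^(2/3).
With the ratio pinned down, the budget gives x_1* = m/(p_1 + p_2·(x_2/x_1)) and x_2* = (x_2/x_1)·x_1*.
Numerically x_2/x_1 = 8.087579, so x_1* = 70/(5.75 + 1·8.087579) = 5.0587.
At m' = 105: x_1* = 7.588. Change: 7.588 − 5.0587 = 2.5293.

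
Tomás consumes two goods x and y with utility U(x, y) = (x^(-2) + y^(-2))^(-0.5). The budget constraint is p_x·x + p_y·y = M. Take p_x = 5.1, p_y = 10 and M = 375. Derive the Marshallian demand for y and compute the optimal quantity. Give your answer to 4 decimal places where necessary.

MRS = MU_x/MU_y = (y/x)^(3). Set equal to p_x/p_y.
Hence y/x = (p_x/p_y)^(1/(3)), i.e. raised to the 1/3 power.
With the ratio pinned down, the budget gives x* = M/(p_x + p_y·(y/x)) and y* = (y/x)·x*.
Numerically y/x = 0.798957, so x* = 375/(5.1 + 10·0.798957) = 28.6488 and y* = 0.798957·28.6488 = 22.8891.

y* = 22.8891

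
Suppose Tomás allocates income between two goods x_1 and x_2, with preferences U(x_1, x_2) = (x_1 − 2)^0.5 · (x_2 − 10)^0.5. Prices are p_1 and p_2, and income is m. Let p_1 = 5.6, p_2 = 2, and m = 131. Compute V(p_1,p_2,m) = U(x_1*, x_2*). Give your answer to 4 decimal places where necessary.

V = 14.9105

This is Cobb-Douglas in (x_1−2, x_2−10): tangency gives 0.5·p_2·(x_2−10) = 0.5·p_1·(x_1−2).
Substituting into the budget: x_1* = 2 + 0.5·(m − 2·p_1 − 10·p_2)/p_1, and x_2* = 10 + 0.5·(…)/p_2.
Discretionary income = 131 − 2·5.6 − 10·2 = 99.8; x_1* = 2 + 0.5·99.8/5.6 = 10.9107; x_2* = 10 + 0.5·99.8/2 = 34.95.
Utility at the optimum: U(10.9107, 34.95) = 14.9105.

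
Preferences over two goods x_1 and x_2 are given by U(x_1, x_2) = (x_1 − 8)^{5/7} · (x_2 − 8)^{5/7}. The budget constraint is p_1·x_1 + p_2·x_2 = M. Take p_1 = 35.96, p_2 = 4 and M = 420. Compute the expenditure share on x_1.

share on x_1 = 0.8044

Let x_1' = x_1−8, x_2' = x_2−8. MRS = x_2'/x_1' = p_1/p_2.
After buying the subsistence bundle (8, 8), a share 0.5 of the remaining income goes to x_1: x_1* = 8 + 0.5·(M − 8p_1 − 8p_2)/p_1.
Discretionary income = 420 − 8·35.96 − 8·4 = 100.32; x_1* = 8 + 0.5·100.32/35.96 = 9.3949; x_2* = 8 + 0.5·100.32/4 = 20.54.
Expenditure on x_1: 35.96·9.3949 = 337.84; share = 0.8044.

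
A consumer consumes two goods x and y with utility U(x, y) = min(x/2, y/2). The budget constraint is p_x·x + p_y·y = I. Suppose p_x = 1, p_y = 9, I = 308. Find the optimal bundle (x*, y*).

Leontief preferences: the optimum is at the kink where x/2 = y/2, i.e. y = x.
Budget: p_x·x + p_y·x = I, so (2·p_x + 2·p_y)·x = 2·I.
Demand: x*(p_x,p_y,I) = 2·I/(2·p_x + 2·p_y), y* = 2·I/(2·p_x + 2·p_y).
Here 2·1 + 2·9 = 20, giving x* = 30.8 and y* = 30.8.

x* = 30.8, y* = 30.8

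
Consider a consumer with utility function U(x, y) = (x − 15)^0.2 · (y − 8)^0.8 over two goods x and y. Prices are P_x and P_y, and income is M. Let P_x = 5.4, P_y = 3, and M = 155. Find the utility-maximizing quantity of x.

Let x' = x−15, y' = y−8. MRS = (1/4)·y'/x' = P_x/P_y.
Substituting into the budget: x* = 15 + 0.2·(M − 15·P_x − 8·P_y)/P_x, and y* = 8 + 0.8·(…)/P_y.
Discretionary income = 155 − 15·5.4 − 8·3 = 50; x* = 15 + 0.2·50/5.4 = 16.8519.

x* = 16.8519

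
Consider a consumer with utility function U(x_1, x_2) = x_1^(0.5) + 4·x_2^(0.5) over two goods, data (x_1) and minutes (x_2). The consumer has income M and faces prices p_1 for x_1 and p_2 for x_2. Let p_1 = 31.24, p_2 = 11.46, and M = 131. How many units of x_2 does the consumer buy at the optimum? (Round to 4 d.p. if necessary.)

From the CES first-order condition, (1/4)·(x_2/x_1)^(0.5) = p_1/p_2.
Solve for the ratio: x_2/x_1 = [4·p_1/p_2]^(2).
With the ratio pinned down, the budget gives x_1* = M/(p_1 + p_2·(x_2/x_1)) and x_2* = (x_2/x_1)·x_1*.
Numerically x_2/x_1 = 118.89752, so x_1* = 131/(31.24 + 11.46·118.89752) = 0.094 and x_2* = 118.89752·0.094 = 11.1749.

x_2* = 11.1749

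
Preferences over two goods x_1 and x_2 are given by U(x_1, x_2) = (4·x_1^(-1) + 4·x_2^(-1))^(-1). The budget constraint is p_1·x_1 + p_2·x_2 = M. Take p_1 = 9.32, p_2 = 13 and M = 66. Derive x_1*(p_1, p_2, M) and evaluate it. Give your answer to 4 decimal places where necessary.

x_1* = 3.2469

MU_x_1 ∝ 4·x_1^(-2), MU_x_2 ∝ 4·x_2^(-2), so MRS = (x_2/x_1)^(2) = p_1/p_2.
Hence x_2/x_1 = (p_1/p_2)^(1/(2)), i.e. raised to the 0.5 power.
With the ratio pinned down, the budget gives x_1* = M/(p_1 + p_2·(x_2/x_1)) and x_2* = (x_2/x_1)·x_1*.
Numerically x_2/x_1 = 0.846713, so x_1* = 66/(9.32 + 13·0.846713) = 3.2469.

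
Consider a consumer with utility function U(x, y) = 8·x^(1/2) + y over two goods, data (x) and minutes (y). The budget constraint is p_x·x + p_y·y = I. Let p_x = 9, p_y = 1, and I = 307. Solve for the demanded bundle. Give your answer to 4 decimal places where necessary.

x* = 0.1975, y* = 305.2222

Set MRS = p_x/p_y: 4·x^(−1/2) = p_x/p_y.
Solve: √x = 4·p_y/p_x, so x*(p_x,p_y) = (4·p_y/p_x)², and y* = (I − p_x·x*)/p_y.
Plugging in: x* = (4·1/9)² = 0.1975, y* = 305.2222.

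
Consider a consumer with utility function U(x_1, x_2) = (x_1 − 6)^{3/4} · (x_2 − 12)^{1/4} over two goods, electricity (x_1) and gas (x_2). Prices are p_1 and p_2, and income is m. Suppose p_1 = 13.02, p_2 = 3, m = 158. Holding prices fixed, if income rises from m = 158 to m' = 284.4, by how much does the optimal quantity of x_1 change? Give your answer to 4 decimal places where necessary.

Δx_1* = 7.2811

MRS = 3·(x_2−12)/(x_1−6). Tangency with p_1/p_2 gives x_2−12 = (1/3)·(p_1/p_2)·(x_1−6).
Substituting into the budget: x_1* = 6 + 0.75·(m − 6·p_1 − 12·p_2)/p_1, and x_2* = 12 + 0.25·(…)/p_2.
Discretionary income = 158 − 6·13.02 − 12·3 = 43.88; x_1* = 6 + 0.75·43.88/13.02 = 8.5276.
At m' = 284.4: x_1* = 15.8088. Change: 15.8088 − 8.5276 = 7.2811.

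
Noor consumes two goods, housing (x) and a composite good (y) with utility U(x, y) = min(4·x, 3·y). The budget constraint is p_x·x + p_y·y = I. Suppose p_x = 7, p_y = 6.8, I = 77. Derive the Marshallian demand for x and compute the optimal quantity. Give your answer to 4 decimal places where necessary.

x* = 4.7925

With perfect complements, no substitution: consume in ratio x:y = 3:4.
Budget: p_x·x + p_y·(4/3)·x = I, so (3·p_x + 4·p_y)·x = 3·I.
Demand: x*(p_x,p_y,I) = 3·I/(3·p_x + 4·p_y), y* = 4·I/(3·p_x + 4·p_y).
Here 3·7 + 4·6.8 = 48.2, giving x* = 4.7925.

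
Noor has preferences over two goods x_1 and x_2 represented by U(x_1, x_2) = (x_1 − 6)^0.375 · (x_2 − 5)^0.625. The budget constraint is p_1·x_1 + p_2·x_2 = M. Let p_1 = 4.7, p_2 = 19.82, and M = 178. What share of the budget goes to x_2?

Let x_1' = x_1−6, x_2' = x_2−5. MRS = (3/5)·x_2'/x_1' = p_1/p_2.
After buying the subsistence bundle (6, 5), a share 0.375 of the remaining income goes to x_1: x_1* = 6 + 0.375·(M − 6p_1 − 5p_2)/p_1.
Discretionary income = 178 − 6·4.7 − 5·19.82 = 50.7; x_1* = 6 + 0.375·50.7/4.7 = 10.0452; x_2* = 5 + 0.625·50.7/19.82 = 6.5988.
Expenditure on x_2: 19.82·6.5988 = 130.7875; share = 0.7348.

share on x_2 = 0.7348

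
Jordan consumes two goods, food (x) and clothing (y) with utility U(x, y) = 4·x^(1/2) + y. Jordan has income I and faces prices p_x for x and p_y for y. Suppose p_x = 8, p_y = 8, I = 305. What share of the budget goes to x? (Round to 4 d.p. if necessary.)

Set MRS = p_x/p_y: 2·x^(−1/2) = p_x/p_y.
Thus x* = (2·p_y/p_x)² — independent of I — with the rest of income spent on y.
Plugging in: x* = (2·8/8)² = 4, y* = 34.125.
Expenditure on x: 8·4 = 32; share = 0.1049.

share on x = 0.1049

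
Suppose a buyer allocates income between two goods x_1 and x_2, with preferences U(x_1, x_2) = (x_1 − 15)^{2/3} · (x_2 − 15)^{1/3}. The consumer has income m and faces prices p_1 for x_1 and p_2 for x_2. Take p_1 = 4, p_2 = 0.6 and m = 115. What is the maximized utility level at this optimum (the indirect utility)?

V = 11.4525

After buying the subsistence bundle (15, 15), a share 2/3 of the remaining income goes to x_1: x_1* = 15 + 2/3·(m − 15p_1 − 15p_2)/p_1.
Discretionary income = 115 − 15·4 − 15·0.6 = 46; x_1* = 15 + 2/3·46/4 = 22.6667; x_2* = 15 + 1/3·46/0.6 = 40.5556.
Utility at the optimum: U(22.6667, 40.5556) = 11.4525.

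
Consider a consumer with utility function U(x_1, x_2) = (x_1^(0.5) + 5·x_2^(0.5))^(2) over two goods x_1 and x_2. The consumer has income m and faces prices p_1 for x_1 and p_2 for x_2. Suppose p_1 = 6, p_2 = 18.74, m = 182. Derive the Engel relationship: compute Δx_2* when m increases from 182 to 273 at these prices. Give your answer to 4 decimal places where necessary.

MU_x_1 ∝ x_1^(-0.5), MU_x_2 ∝ 5·x_2^(-0.5), so MRS = (1/5)·(x_2/x_1)^(0.5) = p_1/p_2.
Solve for the ratio: x_2/x_1 = [5·p_1/p_2]^(2).
With the ratio pinned down, the budget gives x_1* = m/(p_1 + p_2·(x_2/x_1)) and x_2* = (x_2/x_1)·x_1*.
Numerically x_2/x_1 = 2.562733, so x_1* = 182/(6 + 18.74·2.562733) = 3.3688 and x_2* = 2.562733·3.3688 = 8.6333.
At m' = 273: x_2* = 12.9499. Change: 12.9499 − 8.6333 = 4.3166.

Δx_2* = 4.3166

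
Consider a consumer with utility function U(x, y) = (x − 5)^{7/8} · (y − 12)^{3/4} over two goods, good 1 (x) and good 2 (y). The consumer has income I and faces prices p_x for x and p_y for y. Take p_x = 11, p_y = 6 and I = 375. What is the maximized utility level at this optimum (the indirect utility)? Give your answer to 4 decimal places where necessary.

V = 81.1088

Let x' = x−5, y' = y−12. MRS = (7/6)·y'/x' = p_x/p_y.
After buying the subsistence bundle (5, 12), a share 7/13 of the remaining income goes to x: x* = 5 + 7/13·(I − 5p_x − 12p_y)/p_x.
Discretionary income = 375 − 5·11 − 12·6 = 248; x* = 5 + 7/13·248/11 = 17.1399; y* = 12 + 6/13·248/6 = 31.0769.
Utility at the optimum: U(17.1399, 31.0769) = 81.1088.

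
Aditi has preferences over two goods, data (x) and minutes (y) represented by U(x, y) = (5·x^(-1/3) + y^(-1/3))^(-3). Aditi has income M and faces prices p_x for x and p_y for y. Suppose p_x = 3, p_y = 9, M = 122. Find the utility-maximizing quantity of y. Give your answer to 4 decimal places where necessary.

From the CES first-order condition, 5·(y/x)^(4/3) = p_x/p_y.
Solve for the ratio: y/x = [(1/5)·p_x/p_y]^(0.75).
With the ratio pinned down, the budget gives x* = M/(p_x + p_y·(y/x)) and y* = (y/x)·x*.
Numerically y/x = 0.131199, so x* = 122/(3 + 9·0.131199) = 29.1811 and y* = 0.131199·29.1811 = 3.8285.

y* = 3.8285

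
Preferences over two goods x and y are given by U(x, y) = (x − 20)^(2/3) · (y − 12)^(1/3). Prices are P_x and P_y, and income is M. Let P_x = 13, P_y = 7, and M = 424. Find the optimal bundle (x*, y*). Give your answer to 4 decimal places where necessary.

x* = 24.1026, y* = 15.8095

This is Cobb-Douglas in (x−20, y−12): tangency gives 2/3·P_y·(y−12) = 1/3·P_x·(x−20).
Substituting into the budget: x* = 20 + 2/3·(M − 20·P_x − 12·P_y)/P_x, and y* = 12 + 1/3·(…)/P_y.
Discretionary income = 424 − 20·13 − 12·7 = 80; x* = 20 + 2/3·80/13 = 24.1026; y* = 12 + 1/3·80/7 = 15.8095.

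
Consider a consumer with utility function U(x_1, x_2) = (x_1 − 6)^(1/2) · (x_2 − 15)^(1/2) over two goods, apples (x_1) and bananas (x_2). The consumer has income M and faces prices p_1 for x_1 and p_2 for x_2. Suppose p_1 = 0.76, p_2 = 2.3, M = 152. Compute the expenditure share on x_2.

share on x_2 = 0.5985

Let x_1' = x_1−6, x_2' = x_2−15. MRS = x_2'/x_1' = p_1/p_2.
Substituting into the budget: x_1* = 6 + 0.5·(M − 6·p_1 − 15·p_2)/p_1, and x_2* = 15 + 0.5·(…)/p_2.
Discretionary income = 152 − 6·0.76 − 15·2.3 = 112.94; x_1* = 6 + 0.5·112.94/0.76 = 80.3026; x_2* = 15 + 0.5·112.94/2.3 = 39.5522.
Expenditure on x_2: 2.3·39.5522 = 90.97; share = 0.5985.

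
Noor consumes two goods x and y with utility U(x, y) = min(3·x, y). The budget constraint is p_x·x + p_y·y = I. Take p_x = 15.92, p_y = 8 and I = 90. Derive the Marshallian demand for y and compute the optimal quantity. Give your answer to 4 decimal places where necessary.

y* = 6.7635

With perfect complements, no substitution: consume in ratio x:y = 1:3.
Budget: p_x·x + p_y·3·x = I, so (p_x + 3·p_y)·x = I.
Demand: x*(p_x,p_y,I) = I/(p_x + 3·p_y), y* = 3·I/(p_x + 3·p_y).
Here 15.92 + 3·8 = 39.92, giving y* = 6.7635.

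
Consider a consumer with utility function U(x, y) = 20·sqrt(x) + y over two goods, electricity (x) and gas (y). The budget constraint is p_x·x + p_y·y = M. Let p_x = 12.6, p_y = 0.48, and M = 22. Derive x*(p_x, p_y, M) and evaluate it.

x* = 0.1451

Utility is quasi-linear in y; the FOC for x is 10/√x = p_x/p_y.
Solve: √x = 10·p_y/p_x, so x*(p_x,p_y) = (10·p_y/p_x)², and y* = (M − p_x·x*)/p_y.
Plugging in: x* = (10·0.48/12.6)² = 0.1451.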